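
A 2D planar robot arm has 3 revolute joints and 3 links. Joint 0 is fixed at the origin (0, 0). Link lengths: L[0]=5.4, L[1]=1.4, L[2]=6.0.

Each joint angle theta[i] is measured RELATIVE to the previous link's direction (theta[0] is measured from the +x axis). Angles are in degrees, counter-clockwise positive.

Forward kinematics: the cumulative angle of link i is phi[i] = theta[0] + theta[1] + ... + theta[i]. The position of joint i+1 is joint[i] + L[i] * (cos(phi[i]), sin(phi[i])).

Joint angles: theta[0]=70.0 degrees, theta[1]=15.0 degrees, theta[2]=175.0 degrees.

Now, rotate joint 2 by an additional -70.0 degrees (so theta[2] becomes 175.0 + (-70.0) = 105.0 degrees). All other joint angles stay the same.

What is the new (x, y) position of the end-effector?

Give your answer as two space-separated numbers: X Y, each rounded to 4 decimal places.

Answer: -3.9399 5.4271

Derivation:
joint[0] = (0.0000, 0.0000)  (base)
link 0: phi[0] = 70 = 70 deg
  cos(70 deg) = 0.3420, sin(70 deg) = 0.9397
  joint[1] = (0.0000, 0.0000) + 5.4 * (0.3420, 0.9397) = (0.0000 + 1.8469, 0.0000 + 5.0743) = (1.8469, 5.0743)
link 1: phi[1] = 70 + 15 = 85 deg
  cos(85 deg) = 0.0872, sin(85 deg) = 0.9962
  joint[2] = (1.8469, 5.0743) + 1.4 * (0.0872, 0.9962) = (1.8469 + 0.1220, 5.0743 + 1.3947) = (1.9689, 6.4690)
link 2: phi[2] = 70 + 15 + 105 = 190 deg
  cos(190 deg) = -0.9848, sin(190 deg) = -0.1736
  joint[3] = (1.9689, 6.4690) + 6 * (-0.9848, -0.1736) = (1.9689 + -5.9088, 6.4690 + -1.0419) = (-3.9399, 5.4271)
End effector: (-3.9399, 5.4271)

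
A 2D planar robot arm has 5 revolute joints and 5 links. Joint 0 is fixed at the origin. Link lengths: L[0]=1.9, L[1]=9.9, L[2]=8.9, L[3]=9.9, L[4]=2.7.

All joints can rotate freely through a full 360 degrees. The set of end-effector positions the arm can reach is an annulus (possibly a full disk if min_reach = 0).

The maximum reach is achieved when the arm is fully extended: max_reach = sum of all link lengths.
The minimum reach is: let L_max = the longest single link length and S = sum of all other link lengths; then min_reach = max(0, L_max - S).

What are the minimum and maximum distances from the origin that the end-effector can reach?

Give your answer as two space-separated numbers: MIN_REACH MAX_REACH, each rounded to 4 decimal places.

Link lengths: [1.9, 9.9, 8.9, 9.9, 2.7]
max_reach = 1.9 + 9.9 + 8.9 + 9.9 + 2.7 = 33.3
L_max = max([1.9, 9.9, 8.9, 9.9, 2.7]) = 9.9
S (sum of others) = 33.3 - 9.9 = 23.4
min_reach = max(0, 9.9 - 23.4) = max(0, -13.5) = 0

Answer: 0.0000 33.3000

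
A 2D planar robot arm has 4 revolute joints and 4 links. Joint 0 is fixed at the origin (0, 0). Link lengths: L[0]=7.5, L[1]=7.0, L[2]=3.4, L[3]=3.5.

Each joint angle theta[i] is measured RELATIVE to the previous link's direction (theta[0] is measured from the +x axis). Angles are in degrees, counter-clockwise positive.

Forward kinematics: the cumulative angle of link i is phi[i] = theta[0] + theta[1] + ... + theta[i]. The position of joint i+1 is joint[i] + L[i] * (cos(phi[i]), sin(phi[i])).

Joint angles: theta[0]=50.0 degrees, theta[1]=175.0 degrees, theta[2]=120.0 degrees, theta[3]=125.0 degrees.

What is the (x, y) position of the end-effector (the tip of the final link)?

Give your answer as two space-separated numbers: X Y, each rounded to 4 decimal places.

Answer: 1.9582 3.2045

Derivation:
joint[0] = (0.0000, 0.0000)  (base)
link 0: phi[0] = 50 = 50 deg
  cos(50 deg) = 0.6428, sin(50 deg) = 0.7660
  joint[1] = (0.0000, 0.0000) + 7.5 * (0.6428, 0.7660) = (0.0000 + 4.8209, 0.0000 + 5.7453) = (4.8209, 5.7453)
link 1: phi[1] = 50 + 175 = 225 deg
  cos(225 deg) = -0.7071, sin(225 deg) = -0.7071
  joint[2] = (4.8209, 5.7453) + 7 * (-0.7071, -0.7071) = (4.8209 + -4.9497, 5.7453 + -4.9497) = (-0.1288, 0.7956)
link 2: phi[2] = 50 + 175 + 120 = 345 deg
  cos(345 deg) = 0.9659, sin(345 deg) = -0.2588
  joint[3] = (-0.1288, 0.7956) + 3.4 * (0.9659, -0.2588) = (-0.1288 + 3.2841, 0.7956 + -0.8800) = (3.1553, -0.0844)
link 3: phi[3] = 50 + 175 + 120 + 125 = 470 deg
  cos(470 deg) = -0.3420, sin(470 deg) = 0.9397
  joint[4] = (3.1553, -0.0844) + 3.5 * (-0.3420, 0.9397) = (3.1553 + -1.1971, -0.0844 + 3.2889) = (1.9582, 3.2045)
End effector: (1.9582, 3.2045)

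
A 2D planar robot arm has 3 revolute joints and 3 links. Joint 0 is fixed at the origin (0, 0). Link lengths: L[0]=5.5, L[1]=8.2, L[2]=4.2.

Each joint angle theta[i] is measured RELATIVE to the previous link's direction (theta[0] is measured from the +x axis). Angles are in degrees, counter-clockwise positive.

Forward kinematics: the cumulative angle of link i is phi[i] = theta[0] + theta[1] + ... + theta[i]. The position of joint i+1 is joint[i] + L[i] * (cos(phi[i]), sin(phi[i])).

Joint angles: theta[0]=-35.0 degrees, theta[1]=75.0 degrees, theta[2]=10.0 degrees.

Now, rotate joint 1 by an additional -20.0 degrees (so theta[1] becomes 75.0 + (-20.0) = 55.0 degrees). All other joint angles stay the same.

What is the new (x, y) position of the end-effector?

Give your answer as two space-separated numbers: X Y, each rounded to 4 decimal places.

Answer: 15.8481 1.7499

Derivation:
joint[0] = (0.0000, 0.0000)  (base)
link 0: phi[0] = -35 = -35 deg
  cos(-35 deg) = 0.8192, sin(-35 deg) = -0.5736
  joint[1] = (0.0000, 0.0000) + 5.5 * (0.8192, -0.5736) = (0.0000 + 4.5053, 0.0000 + -3.1547) = (4.5053, -3.1547)
link 1: phi[1] = -35 + 55 = 20 deg
  cos(20 deg) = 0.9397, sin(20 deg) = 0.3420
  joint[2] = (4.5053, -3.1547) + 8.2 * (0.9397, 0.3420) = (4.5053 + 7.7055, -3.1547 + 2.8046) = (12.2108, -0.3501)
link 2: phi[2] = -35 + 55 + 10 = 30 deg
  cos(30 deg) = 0.8660, sin(30 deg) = 0.5000
  joint[3] = (12.2108, -0.3501) + 4.2 * (0.8660, 0.5000) = (12.2108 + 3.6373, -0.3501 + 2.1000) = (15.8481, 1.7499)
End effector: (15.8481, 1.7499)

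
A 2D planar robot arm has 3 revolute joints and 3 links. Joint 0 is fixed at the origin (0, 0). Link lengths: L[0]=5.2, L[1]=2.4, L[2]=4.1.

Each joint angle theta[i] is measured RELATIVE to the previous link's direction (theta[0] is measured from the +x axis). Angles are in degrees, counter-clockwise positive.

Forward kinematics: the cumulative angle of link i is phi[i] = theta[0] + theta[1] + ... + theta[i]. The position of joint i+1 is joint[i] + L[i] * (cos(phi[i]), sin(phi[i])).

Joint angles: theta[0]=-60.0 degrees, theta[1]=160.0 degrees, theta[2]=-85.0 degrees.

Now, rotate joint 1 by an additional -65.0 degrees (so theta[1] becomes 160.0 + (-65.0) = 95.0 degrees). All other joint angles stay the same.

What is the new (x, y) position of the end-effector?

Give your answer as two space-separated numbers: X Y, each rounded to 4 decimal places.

Answer: 7.2014 -6.2675

Derivation:
joint[0] = (0.0000, 0.0000)  (base)
link 0: phi[0] = -60 = -60 deg
  cos(-60 deg) = 0.5000, sin(-60 deg) = -0.8660
  joint[1] = (0.0000, 0.0000) + 5.2 * (0.5000, -0.8660) = (0.0000 + 2.6000, 0.0000 + -4.5033) = (2.6000, -4.5033)
link 1: phi[1] = -60 + 95 = 35 deg
  cos(35 deg) = 0.8192, sin(35 deg) = 0.5736
  joint[2] = (2.6000, -4.5033) + 2.4 * (0.8192, 0.5736) = (2.6000 + 1.9660, -4.5033 + 1.3766) = (4.5660, -3.1267)
link 2: phi[2] = -60 + 95 + -85 = -50 deg
  cos(-50 deg) = 0.6428, sin(-50 deg) = -0.7660
  joint[3] = (4.5660, -3.1267) + 4.1 * (0.6428, -0.7660) = (4.5660 + 2.6354, -3.1267 + -3.1408) = (7.2014, -6.2675)
End effector: (7.2014, -6.2675)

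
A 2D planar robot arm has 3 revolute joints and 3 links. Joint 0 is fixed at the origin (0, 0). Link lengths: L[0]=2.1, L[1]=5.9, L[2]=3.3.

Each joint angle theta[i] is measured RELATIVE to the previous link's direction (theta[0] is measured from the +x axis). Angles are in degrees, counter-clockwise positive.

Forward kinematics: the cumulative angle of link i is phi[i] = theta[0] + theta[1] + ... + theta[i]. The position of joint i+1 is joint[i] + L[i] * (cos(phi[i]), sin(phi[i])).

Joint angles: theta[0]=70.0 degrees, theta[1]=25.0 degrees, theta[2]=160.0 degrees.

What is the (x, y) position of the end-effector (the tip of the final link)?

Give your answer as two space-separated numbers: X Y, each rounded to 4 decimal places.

joint[0] = (0.0000, 0.0000)  (base)
link 0: phi[0] = 70 = 70 deg
  cos(70 deg) = 0.3420, sin(70 deg) = 0.9397
  joint[1] = (0.0000, 0.0000) + 2.1 * (0.3420, 0.9397) = (0.0000 + 0.7182, 0.0000 + 1.9734) = (0.7182, 1.9734)
link 1: phi[1] = 70 + 25 = 95 deg
  cos(95 deg) = -0.0872, sin(95 deg) = 0.9962
  joint[2] = (0.7182, 1.9734) + 5.9 * (-0.0872, 0.9962) = (0.7182 + -0.5142, 1.9734 + 5.8775) = (0.2040, 7.8509)
link 2: phi[2] = 70 + 25 + 160 = 255 deg
  cos(255 deg) = -0.2588, sin(255 deg) = -0.9659
  joint[3] = (0.2040, 7.8509) + 3.3 * (-0.2588, -0.9659) = (0.2040 + -0.8541, 7.8509 + -3.1876) = (-0.6501, 4.6633)
End effector: (-0.6501, 4.6633)

Answer: -0.6501 4.6633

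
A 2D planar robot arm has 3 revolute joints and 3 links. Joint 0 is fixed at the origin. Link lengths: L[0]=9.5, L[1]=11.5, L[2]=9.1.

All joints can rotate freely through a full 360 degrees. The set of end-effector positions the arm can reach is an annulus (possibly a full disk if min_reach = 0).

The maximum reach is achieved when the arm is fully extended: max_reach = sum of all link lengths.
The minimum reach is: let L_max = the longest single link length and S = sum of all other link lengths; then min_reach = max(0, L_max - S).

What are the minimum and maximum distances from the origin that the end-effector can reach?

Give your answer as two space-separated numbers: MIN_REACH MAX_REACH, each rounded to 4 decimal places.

Answer: 0.0000 30.1000

Derivation:
Link lengths: [9.5, 11.5, 9.1]
max_reach = 9.5 + 11.5 + 9.1 = 30.1
L_max = max([9.5, 11.5, 9.1]) = 11.5
S (sum of others) = 30.1 - 11.5 = 18.6
min_reach = max(0, 11.5 - 18.6) = max(0, -7.1) = 0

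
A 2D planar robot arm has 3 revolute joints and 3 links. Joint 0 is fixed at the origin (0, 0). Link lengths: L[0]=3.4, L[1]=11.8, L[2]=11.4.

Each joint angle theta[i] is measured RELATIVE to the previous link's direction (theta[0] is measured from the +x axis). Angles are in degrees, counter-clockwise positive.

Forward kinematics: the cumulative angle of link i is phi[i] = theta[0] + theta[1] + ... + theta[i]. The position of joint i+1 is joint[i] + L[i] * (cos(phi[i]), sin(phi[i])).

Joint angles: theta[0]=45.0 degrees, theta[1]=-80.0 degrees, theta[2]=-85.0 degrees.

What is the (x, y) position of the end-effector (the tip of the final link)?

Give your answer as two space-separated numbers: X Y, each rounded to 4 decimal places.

joint[0] = (0.0000, 0.0000)  (base)
link 0: phi[0] = 45 = 45 deg
  cos(45 deg) = 0.7071, sin(45 deg) = 0.7071
  joint[1] = (0.0000, 0.0000) + 3.4 * (0.7071, 0.7071) = (0.0000 + 2.4042, 0.0000 + 2.4042) = (2.4042, 2.4042)
link 1: phi[1] = 45 + -80 = -35 deg
  cos(-35 deg) = 0.8192, sin(-35 deg) = -0.5736
  joint[2] = (2.4042, 2.4042) + 11.8 * (0.8192, -0.5736) = (2.4042 + 9.6660, 2.4042 + -6.7682) = (12.0702, -4.3640)
link 2: phi[2] = 45 + -80 + -85 = -120 deg
  cos(-120 deg) = -0.5000, sin(-120 deg) = -0.8660
  joint[3] = (12.0702, -4.3640) + 11.4 * (-0.5000, -0.8660) = (12.0702 + -5.7000, -4.3640 + -9.8727) = (6.3702, -14.2367)
End effector: (6.3702, -14.2367)

Answer: 6.3702 -14.2367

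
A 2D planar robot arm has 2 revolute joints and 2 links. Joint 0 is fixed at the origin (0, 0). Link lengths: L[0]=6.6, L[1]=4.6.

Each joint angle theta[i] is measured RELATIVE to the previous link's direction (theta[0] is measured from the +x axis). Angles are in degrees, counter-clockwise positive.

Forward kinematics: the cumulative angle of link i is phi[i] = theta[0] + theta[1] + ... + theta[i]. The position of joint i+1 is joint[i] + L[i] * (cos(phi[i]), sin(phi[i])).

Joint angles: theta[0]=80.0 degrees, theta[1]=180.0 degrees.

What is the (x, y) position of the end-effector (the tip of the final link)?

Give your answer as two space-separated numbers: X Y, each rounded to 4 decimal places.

joint[0] = (0.0000, 0.0000)  (base)
link 0: phi[0] = 80 = 80 deg
  cos(80 deg) = 0.1736, sin(80 deg) = 0.9848
  joint[1] = (0.0000, 0.0000) + 6.6 * (0.1736, 0.9848) = (0.0000 + 1.1461, 0.0000 + 6.4997) = (1.1461, 6.4997)
link 1: phi[1] = 80 + 180 = 260 deg
  cos(260 deg) = -0.1736, sin(260 deg) = -0.9848
  joint[2] = (1.1461, 6.4997) + 4.6 * (-0.1736, -0.9848) = (1.1461 + -0.7988, 6.4997 + -4.5301) = (0.3473, 1.9696)
End effector: (0.3473, 1.9696)

Answer: 0.3473 1.9696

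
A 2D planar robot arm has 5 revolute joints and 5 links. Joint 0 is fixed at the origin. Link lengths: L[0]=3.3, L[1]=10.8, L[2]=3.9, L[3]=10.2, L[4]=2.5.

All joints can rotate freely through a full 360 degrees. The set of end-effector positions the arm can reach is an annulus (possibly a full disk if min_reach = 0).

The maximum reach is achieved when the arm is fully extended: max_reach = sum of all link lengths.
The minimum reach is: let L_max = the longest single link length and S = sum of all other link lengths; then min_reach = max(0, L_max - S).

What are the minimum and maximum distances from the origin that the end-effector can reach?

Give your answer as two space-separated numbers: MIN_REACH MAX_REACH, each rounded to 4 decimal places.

Answer: 0.0000 30.7000

Derivation:
Link lengths: [3.3, 10.8, 3.9, 10.2, 2.5]
max_reach = 3.3 + 10.8 + 3.9 + 10.2 + 2.5 = 30.7
L_max = max([3.3, 10.8, 3.9, 10.2, 2.5]) = 10.8
S (sum of others) = 30.7 - 10.8 = 19.9
min_reach = max(0, 10.8 - 19.9) = max(0, -9.1) = 0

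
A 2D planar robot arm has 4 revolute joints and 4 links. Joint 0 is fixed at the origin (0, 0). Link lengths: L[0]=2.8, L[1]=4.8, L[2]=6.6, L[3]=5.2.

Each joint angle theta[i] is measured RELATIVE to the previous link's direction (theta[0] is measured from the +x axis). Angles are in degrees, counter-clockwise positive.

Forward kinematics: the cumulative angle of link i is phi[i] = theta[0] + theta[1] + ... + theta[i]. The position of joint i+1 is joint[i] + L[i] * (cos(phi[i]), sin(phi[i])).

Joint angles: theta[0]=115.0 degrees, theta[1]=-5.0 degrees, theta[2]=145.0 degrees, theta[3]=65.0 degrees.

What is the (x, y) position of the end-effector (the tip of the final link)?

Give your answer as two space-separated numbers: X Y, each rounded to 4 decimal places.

joint[0] = (0.0000, 0.0000)  (base)
link 0: phi[0] = 115 = 115 deg
  cos(115 deg) = -0.4226, sin(115 deg) = 0.9063
  joint[1] = (0.0000, 0.0000) + 2.8 * (-0.4226, 0.9063) = (0.0000 + -1.1833, 0.0000 + 2.5377) = (-1.1833, 2.5377)
link 1: phi[1] = 115 + -5 = 110 deg
  cos(110 deg) = -0.3420, sin(110 deg) = 0.9397
  joint[2] = (-1.1833, 2.5377) + 4.8 * (-0.3420, 0.9397) = (-1.1833 + -1.6417, 2.5377 + 4.5105) = (-2.8250, 7.0482)
link 2: phi[2] = 115 + -5 + 145 = 255 deg
  cos(255 deg) = -0.2588, sin(255 deg) = -0.9659
  joint[3] = (-2.8250, 7.0482) + 6.6 * (-0.2588, -0.9659) = (-2.8250 + -1.7082, 7.0482 + -6.3751) = (-4.5332, 0.6731)
link 3: phi[3] = 115 + -5 + 145 + 65 = 320 deg
  cos(320 deg) = 0.7660, sin(320 deg) = -0.6428
  joint[4] = (-4.5332, 0.6731) + 5.2 * (0.7660, -0.6428) = (-4.5332 + 3.9834, 0.6731 + -3.3425) = (-0.5498, -2.6694)
End effector: (-0.5498, -2.6694)

Answer: -0.5498 -2.6694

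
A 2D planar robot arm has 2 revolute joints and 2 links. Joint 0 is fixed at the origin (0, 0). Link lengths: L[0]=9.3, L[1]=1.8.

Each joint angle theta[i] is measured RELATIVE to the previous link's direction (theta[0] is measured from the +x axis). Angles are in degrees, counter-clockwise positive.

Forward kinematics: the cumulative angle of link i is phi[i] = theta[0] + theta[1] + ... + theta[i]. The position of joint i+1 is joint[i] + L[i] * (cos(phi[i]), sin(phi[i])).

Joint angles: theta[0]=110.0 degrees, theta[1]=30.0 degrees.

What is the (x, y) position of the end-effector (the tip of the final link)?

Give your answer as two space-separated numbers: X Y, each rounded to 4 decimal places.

joint[0] = (0.0000, 0.0000)  (base)
link 0: phi[0] = 110 = 110 deg
  cos(110 deg) = -0.3420, sin(110 deg) = 0.9397
  joint[1] = (0.0000, 0.0000) + 9.3 * (-0.3420, 0.9397) = (0.0000 + -3.1808, 0.0000 + 8.7391) = (-3.1808, 8.7391)
link 1: phi[1] = 110 + 30 = 140 deg
  cos(140 deg) = -0.7660, sin(140 deg) = 0.6428
  joint[2] = (-3.1808, 8.7391) + 1.8 * (-0.7660, 0.6428) = (-3.1808 + -1.3789, 8.7391 + 1.1570) = (-4.5597, 9.8962)
End effector: (-4.5597, 9.8962)

Answer: -4.5597 9.8962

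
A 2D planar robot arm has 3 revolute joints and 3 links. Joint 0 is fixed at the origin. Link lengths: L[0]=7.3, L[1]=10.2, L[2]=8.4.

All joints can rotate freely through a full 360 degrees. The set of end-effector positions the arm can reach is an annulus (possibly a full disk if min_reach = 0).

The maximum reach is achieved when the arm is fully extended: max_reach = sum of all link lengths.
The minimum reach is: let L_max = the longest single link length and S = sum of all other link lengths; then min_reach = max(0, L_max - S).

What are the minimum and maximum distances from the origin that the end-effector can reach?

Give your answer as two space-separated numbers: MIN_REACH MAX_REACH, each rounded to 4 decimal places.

Link lengths: [7.3, 10.2, 8.4]
max_reach = 7.3 + 10.2 + 8.4 = 25.9
L_max = max([7.3, 10.2, 8.4]) = 10.2
S (sum of others) = 25.9 - 10.2 = 15.7
min_reach = max(0, 10.2 - 15.7) = max(0, -5.5) = 0

Answer: 0.0000 25.9000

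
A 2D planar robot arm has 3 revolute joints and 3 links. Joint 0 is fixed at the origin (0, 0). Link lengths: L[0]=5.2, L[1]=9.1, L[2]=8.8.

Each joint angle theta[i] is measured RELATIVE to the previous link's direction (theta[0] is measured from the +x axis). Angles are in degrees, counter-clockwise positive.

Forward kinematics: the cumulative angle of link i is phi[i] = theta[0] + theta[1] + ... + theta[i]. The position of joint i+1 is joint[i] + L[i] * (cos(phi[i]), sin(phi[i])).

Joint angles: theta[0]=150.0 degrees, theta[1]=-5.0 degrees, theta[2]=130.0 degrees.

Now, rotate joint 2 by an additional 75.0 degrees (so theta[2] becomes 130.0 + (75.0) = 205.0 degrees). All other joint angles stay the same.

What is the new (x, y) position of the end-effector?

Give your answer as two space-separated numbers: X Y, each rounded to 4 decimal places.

joint[0] = (0.0000, 0.0000)  (base)
link 0: phi[0] = 150 = 150 deg
  cos(150 deg) = -0.8660, sin(150 deg) = 0.5000
  joint[1] = (0.0000, 0.0000) + 5.2 * (-0.8660, 0.5000) = (0.0000 + -4.5033, 0.0000 + 2.6000) = (-4.5033, 2.6000)
link 1: phi[1] = 150 + -5 = 145 deg
  cos(145 deg) = -0.8192, sin(145 deg) = 0.5736
  joint[2] = (-4.5033, 2.6000) + 9.1 * (-0.8192, 0.5736) = (-4.5033 + -7.4543, 2.6000 + 5.2195) = (-11.9576, 7.8195)
link 2: phi[2] = 150 + -5 + 205 = 350 deg
  cos(350 deg) = 0.9848, sin(350 deg) = -0.1736
  joint[3] = (-11.9576, 7.8195) + 8.8 * (0.9848, -0.1736) = (-11.9576 + 8.6663, 7.8195 + -1.5281) = (-3.2913, 6.2914)
End effector: (-3.2913, 6.2914)

Answer: -3.2913 6.2914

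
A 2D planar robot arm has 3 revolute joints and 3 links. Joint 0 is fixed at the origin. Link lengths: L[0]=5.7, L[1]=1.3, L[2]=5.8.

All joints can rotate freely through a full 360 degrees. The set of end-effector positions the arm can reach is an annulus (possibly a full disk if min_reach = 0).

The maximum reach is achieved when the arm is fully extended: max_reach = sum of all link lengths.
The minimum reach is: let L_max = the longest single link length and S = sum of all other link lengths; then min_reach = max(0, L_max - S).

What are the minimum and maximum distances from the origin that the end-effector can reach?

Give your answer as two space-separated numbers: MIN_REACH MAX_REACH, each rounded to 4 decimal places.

Answer: 0.0000 12.8000

Derivation:
Link lengths: [5.7, 1.3, 5.8]
max_reach = 5.7 + 1.3 + 5.8 = 12.8
L_max = max([5.7, 1.3, 5.8]) = 5.8
S (sum of others) = 12.8 - 5.8 = 7
min_reach = max(0, 5.8 - 7) = max(0, -1.2) = 0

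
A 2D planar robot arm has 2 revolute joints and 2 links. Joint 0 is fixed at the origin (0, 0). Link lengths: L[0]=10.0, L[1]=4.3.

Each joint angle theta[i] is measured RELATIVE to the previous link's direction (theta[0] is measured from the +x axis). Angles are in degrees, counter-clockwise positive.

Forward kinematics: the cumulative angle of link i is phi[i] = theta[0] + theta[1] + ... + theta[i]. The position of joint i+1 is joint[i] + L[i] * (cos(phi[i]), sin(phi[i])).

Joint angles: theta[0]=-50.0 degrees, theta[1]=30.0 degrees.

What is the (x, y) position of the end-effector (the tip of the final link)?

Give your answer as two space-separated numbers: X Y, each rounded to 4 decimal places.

Answer: 10.4686 -9.1311

Derivation:
joint[0] = (0.0000, 0.0000)  (base)
link 0: phi[0] = -50 = -50 deg
  cos(-50 deg) = 0.6428, sin(-50 deg) = -0.7660
  joint[1] = (0.0000, 0.0000) + 10 * (0.6428, -0.7660) = (0.0000 + 6.4279, 0.0000 + -7.6604) = (6.4279, -7.6604)
link 1: phi[1] = -50 + 30 = -20 deg
  cos(-20 deg) = 0.9397, sin(-20 deg) = -0.3420
  joint[2] = (6.4279, -7.6604) + 4.3 * (0.9397, -0.3420) = (6.4279 + 4.0407, -7.6604 + -1.4707) = (10.4686, -9.1311)
End effector: (10.4686, -9.1311)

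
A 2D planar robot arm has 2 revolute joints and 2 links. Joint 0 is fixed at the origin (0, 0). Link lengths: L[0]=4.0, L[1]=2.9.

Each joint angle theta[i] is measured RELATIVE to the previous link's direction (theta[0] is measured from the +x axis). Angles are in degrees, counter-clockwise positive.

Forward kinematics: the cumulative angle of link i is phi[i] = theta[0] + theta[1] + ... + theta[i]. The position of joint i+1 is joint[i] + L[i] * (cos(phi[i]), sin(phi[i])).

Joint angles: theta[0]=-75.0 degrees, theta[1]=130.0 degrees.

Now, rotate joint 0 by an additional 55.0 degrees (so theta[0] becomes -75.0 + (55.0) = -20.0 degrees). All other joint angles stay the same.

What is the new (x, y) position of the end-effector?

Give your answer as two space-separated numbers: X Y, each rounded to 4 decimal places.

joint[0] = (0.0000, 0.0000)  (base)
link 0: phi[0] = -20 = -20 deg
  cos(-20 deg) = 0.9397, sin(-20 deg) = -0.3420
  joint[1] = (0.0000, 0.0000) + 4 * (0.9397, -0.3420) = (0.0000 + 3.7588, 0.0000 + -1.3681) = (3.7588, -1.3681)
link 1: phi[1] = -20 + 130 = 110 deg
  cos(110 deg) = -0.3420, sin(110 deg) = 0.9397
  joint[2] = (3.7588, -1.3681) + 2.9 * (-0.3420, 0.9397) = (3.7588 + -0.9919, -1.3681 + 2.7251) = (2.7669, 1.3570)
End effector: (2.7669, 1.3570)

Answer: 2.7669 1.3570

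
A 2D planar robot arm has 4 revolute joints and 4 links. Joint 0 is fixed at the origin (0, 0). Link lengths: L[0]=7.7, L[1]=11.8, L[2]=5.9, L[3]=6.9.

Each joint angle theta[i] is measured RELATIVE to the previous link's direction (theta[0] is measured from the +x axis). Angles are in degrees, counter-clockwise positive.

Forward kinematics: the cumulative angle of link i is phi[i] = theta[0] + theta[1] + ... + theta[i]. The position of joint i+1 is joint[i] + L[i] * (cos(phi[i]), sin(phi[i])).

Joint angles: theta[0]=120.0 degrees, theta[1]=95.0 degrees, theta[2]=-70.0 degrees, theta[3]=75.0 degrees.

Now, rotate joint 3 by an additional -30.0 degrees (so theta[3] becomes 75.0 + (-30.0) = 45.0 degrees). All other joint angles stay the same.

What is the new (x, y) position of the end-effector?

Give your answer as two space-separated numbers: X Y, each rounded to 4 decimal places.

joint[0] = (0.0000, 0.0000)  (base)
link 0: phi[0] = 120 = 120 deg
  cos(120 deg) = -0.5000, sin(120 deg) = 0.8660
  joint[1] = (0.0000, 0.0000) + 7.7 * (-0.5000, 0.8660) = (0.0000 + -3.8500, 0.0000 + 6.6684) = (-3.8500, 6.6684)
link 1: phi[1] = 120 + 95 = 215 deg
  cos(215 deg) = -0.8192, sin(215 deg) = -0.5736
  joint[2] = (-3.8500, 6.6684) + 11.8 * (-0.8192, -0.5736) = (-3.8500 + -9.6660, 6.6684 + -6.7682) = (-13.5160, -0.0998)
link 2: phi[2] = 120 + 95 + -70 = 145 deg
  cos(145 deg) = -0.8192, sin(145 deg) = 0.5736
  joint[3] = (-13.5160, -0.0998) + 5.9 * (-0.8192, 0.5736) = (-13.5160 + -4.8330, -0.0998 + 3.3841) = (-18.3490, 3.2843)
link 3: phi[3] = 120 + 95 + -70 + 45 = 190 deg
  cos(190 deg) = -0.9848, sin(190 deg) = -0.1736
  joint[4] = (-18.3490, 3.2843) + 6.9 * (-0.9848, -0.1736) = (-18.3490 + -6.7952, 3.2843 + -1.1982) = (-25.1442, 2.0861)
End effector: (-25.1442, 2.0861)

Answer: -25.1442 2.0861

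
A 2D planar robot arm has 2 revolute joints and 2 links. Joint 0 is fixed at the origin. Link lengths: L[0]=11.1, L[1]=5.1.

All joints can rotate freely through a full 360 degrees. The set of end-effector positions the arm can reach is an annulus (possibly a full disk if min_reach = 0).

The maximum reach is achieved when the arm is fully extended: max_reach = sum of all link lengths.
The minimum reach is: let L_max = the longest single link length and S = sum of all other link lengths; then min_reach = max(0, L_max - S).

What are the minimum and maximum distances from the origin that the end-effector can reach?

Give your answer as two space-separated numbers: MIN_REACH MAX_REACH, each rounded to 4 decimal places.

Answer: 6.0000 16.2000

Derivation:
Link lengths: [11.1, 5.1]
max_reach = 11.1 + 5.1 = 16.2
L_max = max([11.1, 5.1]) = 11.1
S (sum of others) = 16.2 - 11.1 = 5.1
min_reach = max(0, 11.1 - 5.1) = max(0, 6) = 6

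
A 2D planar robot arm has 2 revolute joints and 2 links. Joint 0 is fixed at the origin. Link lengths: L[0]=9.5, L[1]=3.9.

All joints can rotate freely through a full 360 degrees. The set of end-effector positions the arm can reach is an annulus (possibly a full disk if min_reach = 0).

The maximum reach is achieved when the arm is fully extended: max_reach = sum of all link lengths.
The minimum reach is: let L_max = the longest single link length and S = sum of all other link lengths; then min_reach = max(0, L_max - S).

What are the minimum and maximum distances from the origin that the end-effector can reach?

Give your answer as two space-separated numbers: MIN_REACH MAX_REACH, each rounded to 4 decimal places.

Link lengths: [9.5, 3.9]
max_reach = 9.5 + 3.9 = 13.4
L_max = max([9.5, 3.9]) = 9.5
S (sum of others) = 13.4 - 9.5 = 3.9
min_reach = max(0, 9.5 - 3.9) = max(0, 5.6) = 5.6

Answer: 5.6000 13.4000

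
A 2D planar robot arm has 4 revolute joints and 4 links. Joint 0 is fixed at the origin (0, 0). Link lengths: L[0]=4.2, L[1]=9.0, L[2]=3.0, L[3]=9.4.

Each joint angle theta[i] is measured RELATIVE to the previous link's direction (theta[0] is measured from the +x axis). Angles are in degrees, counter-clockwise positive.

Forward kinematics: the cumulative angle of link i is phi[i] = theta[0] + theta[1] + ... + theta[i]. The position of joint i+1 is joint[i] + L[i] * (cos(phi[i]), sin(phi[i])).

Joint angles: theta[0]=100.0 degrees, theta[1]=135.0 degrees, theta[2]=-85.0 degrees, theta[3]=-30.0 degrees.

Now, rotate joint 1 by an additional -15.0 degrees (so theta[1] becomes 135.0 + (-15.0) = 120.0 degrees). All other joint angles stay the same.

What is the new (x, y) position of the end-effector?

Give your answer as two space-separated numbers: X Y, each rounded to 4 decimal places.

joint[0] = (0.0000, 0.0000)  (base)
link 0: phi[0] = 100 = 100 deg
  cos(100 deg) = -0.1736, sin(100 deg) = 0.9848
  joint[1] = (0.0000, 0.0000) + 4.2 * (-0.1736, 0.9848) = (0.0000 + -0.7293, 0.0000 + 4.1362) = (-0.7293, 4.1362)
link 1: phi[1] = 100 + 120 = 220 deg
  cos(220 deg) = -0.7660, sin(220 deg) = -0.6428
  joint[2] = (-0.7293, 4.1362) + 9 * (-0.7660, -0.6428) = (-0.7293 + -6.8944, 4.1362 + -5.7851) = (-7.6237, -1.6489)
link 2: phi[2] = 100 + 120 + -85 = 135 deg
  cos(135 deg) = -0.7071, sin(135 deg) = 0.7071
  joint[3] = (-7.6237, -1.6489) + 3 * (-0.7071, 0.7071) = (-7.6237 + -2.1213, -1.6489 + 2.1213) = (-9.7450, 0.4724)
link 3: phi[3] = 100 + 120 + -85 + -30 = 105 deg
  cos(105 deg) = -0.2588, sin(105 deg) = 0.9659
  joint[4] = (-9.7450, 0.4724) + 9.4 * (-0.2588, 0.9659) = (-9.7450 + -2.4329, 0.4724 + 9.0797) = (-12.1779, 9.5521)
End effector: (-12.1779, 9.5521)

Answer: -12.1779 9.5521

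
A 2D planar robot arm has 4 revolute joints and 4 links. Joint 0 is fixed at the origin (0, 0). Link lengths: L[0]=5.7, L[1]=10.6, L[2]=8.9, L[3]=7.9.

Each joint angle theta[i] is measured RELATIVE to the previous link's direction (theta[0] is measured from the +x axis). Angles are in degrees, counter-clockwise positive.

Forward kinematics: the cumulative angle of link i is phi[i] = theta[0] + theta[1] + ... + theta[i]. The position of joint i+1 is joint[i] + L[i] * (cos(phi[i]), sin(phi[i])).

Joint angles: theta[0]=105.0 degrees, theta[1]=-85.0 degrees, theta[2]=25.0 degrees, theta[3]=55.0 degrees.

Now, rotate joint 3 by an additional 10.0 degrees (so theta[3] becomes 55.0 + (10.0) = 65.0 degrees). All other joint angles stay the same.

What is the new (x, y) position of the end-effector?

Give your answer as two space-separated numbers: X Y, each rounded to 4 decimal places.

joint[0] = (0.0000, 0.0000)  (base)
link 0: phi[0] = 105 = 105 deg
  cos(105 deg) = -0.2588, sin(105 deg) = 0.9659
  joint[1] = (0.0000, 0.0000) + 5.7 * (-0.2588, 0.9659) = (0.0000 + -1.4753, 0.0000 + 5.5058) = (-1.4753, 5.5058)
link 1: phi[1] = 105 + -85 = 20 deg
  cos(20 deg) = 0.9397, sin(20 deg) = 0.3420
  joint[2] = (-1.4753, 5.5058) + 10.6 * (0.9397, 0.3420) = (-1.4753 + 9.9607, 5.5058 + 3.6254) = (8.4855, 9.1312)
link 2: phi[2] = 105 + -85 + 25 = 45 deg
  cos(45 deg) = 0.7071, sin(45 deg) = 0.7071
  joint[3] = (8.4855, 9.1312) + 8.9 * (0.7071, 0.7071) = (8.4855 + 6.2933, 9.1312 + 6.2933) = (14.7787, 15.4244)
link 3: phi[3] = 105 + -85 + 25 + 65 = 110 deg
  cos(110 deg) = -0.3420, sin(110 deg) = 0.9397
  joint[4] = (14.7787, 15.4244) + 7.9 * (-0.3420, 0.9397) = (14.7787 + -2.7020, 15.4244 + 7.4236) = (12.0768, 22.8480)
End effector: (12.0768, 22.8480)

Answer: 12.0768 22.8480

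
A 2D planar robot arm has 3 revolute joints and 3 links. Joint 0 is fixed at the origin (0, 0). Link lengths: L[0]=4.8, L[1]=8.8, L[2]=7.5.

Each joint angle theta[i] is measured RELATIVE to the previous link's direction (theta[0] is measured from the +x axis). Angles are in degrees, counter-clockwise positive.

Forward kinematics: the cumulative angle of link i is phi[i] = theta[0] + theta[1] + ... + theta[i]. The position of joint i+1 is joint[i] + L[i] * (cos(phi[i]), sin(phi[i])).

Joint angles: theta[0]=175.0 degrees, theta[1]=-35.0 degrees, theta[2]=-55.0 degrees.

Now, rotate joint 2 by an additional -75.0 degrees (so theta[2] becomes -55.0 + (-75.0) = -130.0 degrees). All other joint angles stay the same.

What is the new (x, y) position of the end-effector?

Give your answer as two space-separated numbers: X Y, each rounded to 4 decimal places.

joint[0] = (0.0000, 0.0000)  (base)
link 0: phi[0] = 175 = 175 deg
  cos(175 deg) = -0.9962, sin(175 deg) = 0.0872
  joint[1] = (0.0000, 0.0000) + 4.8 * (-0.9962, 0.0872) = (0.0000 + -4.7817, 0.0000 + 0.4183) = (-4.7817, 0.4183)
link 1: phi[1] = 175 + -35 = 140 deg
  cos(140 deg) = -0.7660, sin(140 deg) = 0.6428
  joint[2] = (-4.7817, 0.4183) + 8.8 * (-0.7660, 0.6428) = (-4.7817 + -6.7412, 0.4183 + 5.6565) = (-11.5229, 6.0749)
link 2: phi[2] = 175 + -35 + -130 = 10 deg
  cos(10 deg) = 0.9848, sin(10 deg) = 0.1736
  joint[3] = (-11.5229, 6.0749) + 7.5 * (0.9848, 0.1736) = (-11.5229 + 7.3861, 6.0749 + 1.3024) = (-4.1369, 7.3772)
End effector: (-4.1369, 7.3772)

Answer: -4.1369 7.3772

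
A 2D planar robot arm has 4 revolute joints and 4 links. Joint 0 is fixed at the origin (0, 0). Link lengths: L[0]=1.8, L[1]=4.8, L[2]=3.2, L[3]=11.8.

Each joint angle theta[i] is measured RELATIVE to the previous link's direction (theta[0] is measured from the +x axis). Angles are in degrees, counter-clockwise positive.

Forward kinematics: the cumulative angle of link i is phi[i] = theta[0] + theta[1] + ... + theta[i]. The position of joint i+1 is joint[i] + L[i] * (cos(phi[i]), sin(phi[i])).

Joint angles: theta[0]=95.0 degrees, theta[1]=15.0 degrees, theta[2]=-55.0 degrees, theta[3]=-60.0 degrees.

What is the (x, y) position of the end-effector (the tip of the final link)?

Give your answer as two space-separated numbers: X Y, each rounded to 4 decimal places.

Answer: 11.7920 7.8965

Derivation:
joint[0] = (0.0000, 0.0000)  (base)
link 0: phi[0] = 95 = 95 deg
  cos(95 deg) = -0.0872, sin(95 deg) = 0.9962
  joint[1] = (0.0000, 0.0000) + 1.8 * (-0.0872, 0.9962) = (0.0000 + -0.1569, 0.0000 + 1.7932) = (-0.1569, 1.7932)
link 1: phi[1] = 95 + 15 = 110 deg
  cos(110 deg) = -0.3420, sin(110 deg) = 0.9397
  joint[2] = (-0.1569, 1.7932) + 4.8 * (-0.3420, 0.9397) = (-0.1569 + -1.6417, 1.7932 + 4.5105) = (-1.7986, 6.3037)
link 2: phi[2] = 95 + 15 + -55 = 55 deg
  cos(55 deg) = 0.5736, sin(55 deg) = 0.8192
  joint[3] = (-1.7986, 6.3037) + 3.2 * (0.5736, 0.8192) = (-1.7986 + 1.8354, 6.3037 + 2.6213) = (0.0369, 8.9250)
link 3: phi[3] = 95 + 15 + -55 + -60 = -5 deg
  cos(-5 deg) = 0.9962, sin(-5 deg) = -0.0872
  joint[4] = (0.0369, 8.9250) + 11.8 * (0.9962, -0.0872) = (0.0369 + 11.7551, 8.9250 + -1.0284) = (11.7920, 7.8965)
End effector: (11.7920, 7.8965)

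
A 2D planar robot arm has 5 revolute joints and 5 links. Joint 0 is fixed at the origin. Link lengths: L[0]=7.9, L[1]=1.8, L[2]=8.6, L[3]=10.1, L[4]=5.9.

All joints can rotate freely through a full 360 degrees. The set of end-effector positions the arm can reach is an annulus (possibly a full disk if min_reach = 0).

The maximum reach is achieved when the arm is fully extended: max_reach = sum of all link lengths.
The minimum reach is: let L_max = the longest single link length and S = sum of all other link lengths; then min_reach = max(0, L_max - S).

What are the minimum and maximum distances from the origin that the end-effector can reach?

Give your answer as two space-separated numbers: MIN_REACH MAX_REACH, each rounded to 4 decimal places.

Link lengths: [7.9, 1.8, 8.6, 10.1, 5.9]
max_reach = 7.9 + 1.8 + 8.6 + 10.1 + 5.9 = 34.3
L_max = max([7.9, 1.8, 8.6, 10.1, 5.9]) = 10.1
S (sum of others) = 34.3 - 10.1 = 24.2
min_reach = max(0, 10.1 - 24.2) = max(0, -14.1) = 0

Answer: 0.0000 34.3000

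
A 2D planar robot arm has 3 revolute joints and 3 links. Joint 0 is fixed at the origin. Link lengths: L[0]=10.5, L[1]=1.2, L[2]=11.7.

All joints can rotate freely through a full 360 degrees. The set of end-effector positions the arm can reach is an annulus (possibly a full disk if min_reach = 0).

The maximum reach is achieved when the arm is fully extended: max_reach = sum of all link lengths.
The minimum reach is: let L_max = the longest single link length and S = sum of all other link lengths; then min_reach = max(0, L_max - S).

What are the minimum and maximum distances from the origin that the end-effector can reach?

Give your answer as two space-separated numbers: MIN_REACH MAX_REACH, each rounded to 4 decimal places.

Answer: 0.0000 23.4000

Derivation:
Link lengths: [10.5, 1.2, 11.7]
max_reach = 10.5 + 1.2 + 11.7 = 23.4
L_max = max([10.5, 1.2, 11.7]) = 11.7
S (sum of others) = 23.4 - 11.7 = 11.7
min_reach = max(0, 11.7 - 11.7) = max(0, 0) = 0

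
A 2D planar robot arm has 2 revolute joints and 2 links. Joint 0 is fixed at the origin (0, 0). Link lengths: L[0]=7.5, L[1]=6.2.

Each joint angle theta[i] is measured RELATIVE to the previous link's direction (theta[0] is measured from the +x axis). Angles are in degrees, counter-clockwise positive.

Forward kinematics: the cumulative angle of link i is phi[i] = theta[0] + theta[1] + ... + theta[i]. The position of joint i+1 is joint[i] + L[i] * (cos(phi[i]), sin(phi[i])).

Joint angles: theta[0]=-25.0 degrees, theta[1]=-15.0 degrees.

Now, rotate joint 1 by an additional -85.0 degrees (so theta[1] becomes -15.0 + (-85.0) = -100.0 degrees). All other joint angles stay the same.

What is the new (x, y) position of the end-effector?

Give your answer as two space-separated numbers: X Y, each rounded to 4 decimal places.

Answer: 3.2411 -8.2484

Derivation:
joint[0] = (0.0000, 0.0000)  (base)
link 0: phi[0] = -25 = -25 deg
  cos(-25 deg) = 0.9063, sin(-25 deg) = -0.4226
  joint[1] = (0.0000, 0.0000) + 7.5 * (0.9063, -0.4226) = (0.0000 + 6.7973, 0.0000 + -3.1696) = (6.7973, -3.1696)
link 1: phi[1] = -25 + -100 = -125 deg
  cos(-125 deg) = -0.5736, sin(-125 deg) = -0.8192
  joint[2] = (6.7973, -3.1696) + 6.2 * (-0.5736, -0.8192) = (6.7973 + -3.5562, -3.1696 + -5.0787) = (3.2411, -8.2484)
End effector: (3.2411, -8.2484)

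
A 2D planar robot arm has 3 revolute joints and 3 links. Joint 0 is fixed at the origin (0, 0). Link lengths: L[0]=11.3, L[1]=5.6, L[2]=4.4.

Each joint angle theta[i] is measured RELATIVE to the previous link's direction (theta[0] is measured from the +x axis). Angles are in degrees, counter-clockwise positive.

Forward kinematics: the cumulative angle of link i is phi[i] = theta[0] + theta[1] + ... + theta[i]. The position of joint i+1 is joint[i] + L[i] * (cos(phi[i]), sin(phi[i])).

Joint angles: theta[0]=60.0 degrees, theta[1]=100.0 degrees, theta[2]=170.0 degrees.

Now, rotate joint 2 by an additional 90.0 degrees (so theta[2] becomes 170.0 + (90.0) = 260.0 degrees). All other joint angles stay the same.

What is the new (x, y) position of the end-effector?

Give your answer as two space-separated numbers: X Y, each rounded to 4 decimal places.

joint[0] = (0.0000, 0.0000)  (base)
link 0: phi[0] = 60 = 60 deg
  cos(60 deg) = 0.5000, sin(60 deg) = 0.8660
  joint[1] = (0.0000, 0.0000) + 11.3 * (0.5000, 0.8660) = (0.0000 + 5.6500, 0.0000 + 9.7861) = (5.6500, 9.7861)
link 1: phi[1] = 60 + 100 = 160 deg
  cos(160 deg) = -0.9397, sin(160 deg) = 0.3420
  joint[2] = (5.6500, 9.7861) + 5.6 * (-0.9397, 0.3420) = (5.6500 + -5.2623, 9.7861 + 1.9153) = (0.3877, 11.7014)
link 2: phi[2] = 60 + 100 + 260 = 420 deg
  cos(420 deg) = 0.5000, sin(420 deg) = 0.8660
  joint[3] = (0.3877, 11.7014) + 4.4 * (0.5000, 0.8660) = (0.3877 + 2.2000, 11.7014 + 3.8105) = (2.5877, 15.5119)
End effector: (2.5877, 15.5119)

Answer: 2.5877 15.5119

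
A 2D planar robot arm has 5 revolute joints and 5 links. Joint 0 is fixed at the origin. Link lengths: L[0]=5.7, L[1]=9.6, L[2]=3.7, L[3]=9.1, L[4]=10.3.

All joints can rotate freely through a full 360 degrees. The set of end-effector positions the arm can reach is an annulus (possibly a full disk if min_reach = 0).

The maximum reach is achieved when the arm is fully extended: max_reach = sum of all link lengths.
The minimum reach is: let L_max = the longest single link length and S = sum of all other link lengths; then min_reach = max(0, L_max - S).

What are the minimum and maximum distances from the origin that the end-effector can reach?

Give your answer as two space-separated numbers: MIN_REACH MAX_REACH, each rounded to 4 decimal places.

Link lengths: [5.7, 9.6, 3.7, 9.1, 10.3]
max_reach = 5.7 + 9.6 + 3.7 + 9.1 + 10.3 = 38.4
L_max = max([5.7, 9.6, 3.7, 9.1, 10.3]) = 10.3
S (sum of others) = 38.4 - 10.3 = 28.1
min_reach = max(0, 10.3 - 28.1) = max(0, -17.8) = 0

Answer: 0.0000 38.4000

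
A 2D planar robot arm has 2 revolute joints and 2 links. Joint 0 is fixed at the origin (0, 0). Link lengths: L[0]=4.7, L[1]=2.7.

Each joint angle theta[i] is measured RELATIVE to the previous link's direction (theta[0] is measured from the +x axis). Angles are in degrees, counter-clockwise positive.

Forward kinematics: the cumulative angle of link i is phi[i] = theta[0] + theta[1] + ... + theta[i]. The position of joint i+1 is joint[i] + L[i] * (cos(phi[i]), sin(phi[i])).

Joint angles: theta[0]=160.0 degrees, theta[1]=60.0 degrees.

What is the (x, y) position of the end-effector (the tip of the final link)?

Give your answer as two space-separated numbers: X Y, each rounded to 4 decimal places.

Answer: -6.4849 -0.1280

Derivation:
joint[0] = (0.0000, 0.0000)  (base)
link 0: phi[0] = 160 = 160 deg
  cos(160 deg) = -0.9397, sin(160 deg) = 0.3420
  joint[1] = (0.0000, 0.0000) + 4.7 * (-0.9397, 0.3420) = (0.0000 + -4.4166, 0.0000 + 1.6075) = (-4.4166, 1.6075)
link 1: phi[1] = 160 + 60 = 220 deg
  cos(220 deg) = -0.7660, sin(220 deg) = -0.6428
  joint[2] = (-4.4166, 1.6075) + 2.7 * (-0.7660, -0.6428) = (-4.4166 + -2.0683, 1.6075 + -1.7355) = (-6.4849, -0.1280)
End effector: (-6.4849, -0.1280)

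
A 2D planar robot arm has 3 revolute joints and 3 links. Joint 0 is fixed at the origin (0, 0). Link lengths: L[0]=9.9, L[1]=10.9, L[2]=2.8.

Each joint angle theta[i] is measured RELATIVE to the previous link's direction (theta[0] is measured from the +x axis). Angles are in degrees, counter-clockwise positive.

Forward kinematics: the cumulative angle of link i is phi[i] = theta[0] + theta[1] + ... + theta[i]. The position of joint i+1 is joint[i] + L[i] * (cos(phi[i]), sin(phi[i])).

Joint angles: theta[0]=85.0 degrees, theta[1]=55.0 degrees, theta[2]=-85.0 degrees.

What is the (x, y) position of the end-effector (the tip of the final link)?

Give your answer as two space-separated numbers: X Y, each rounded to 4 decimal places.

Answer: -5.8810 19.1623

Derivation:
joint[0] = (0.0000, 0.0000)  (base)
link 0: phi[0] = 85 = 85 deg
  cos(85 deg) = 0.0872, sin(85 deg) = 0.9962
  joint[1] = (0.0000, 0.0000) + 9.9 * (0.0872, 0.9962) = (0.0000 + 0.8628, 0.0000 + 9.8623) = (0.8628, 9.8623)
link 1: phi[1] = 85 + 55 = 140 deg
  cos(140 deg) = -0.7660, sin(140 deg) = 0.6428
  joint[2] = (0.8628, 9.8623) + 10.9 * (-0.7660, 0.6428) = (0.8628 + -8.3499, 9.8623 + 7.0064) = (-7.4870, 16.8687)
link 2: phi[2] = 85 + 55 + -85 = 55 deg
  cos(55 deg) = 0.5736, sin(55 deg) = 0.8192
  joint[3] = (-7.4870, 16.8687) + 2.8 * (0.5736, 0.8192) = (-7.4870 + 1.6060, 16.8687 + 2.2936) = (-5.8810, 19.1623)
End effector: (-5.8810, 19.1623)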